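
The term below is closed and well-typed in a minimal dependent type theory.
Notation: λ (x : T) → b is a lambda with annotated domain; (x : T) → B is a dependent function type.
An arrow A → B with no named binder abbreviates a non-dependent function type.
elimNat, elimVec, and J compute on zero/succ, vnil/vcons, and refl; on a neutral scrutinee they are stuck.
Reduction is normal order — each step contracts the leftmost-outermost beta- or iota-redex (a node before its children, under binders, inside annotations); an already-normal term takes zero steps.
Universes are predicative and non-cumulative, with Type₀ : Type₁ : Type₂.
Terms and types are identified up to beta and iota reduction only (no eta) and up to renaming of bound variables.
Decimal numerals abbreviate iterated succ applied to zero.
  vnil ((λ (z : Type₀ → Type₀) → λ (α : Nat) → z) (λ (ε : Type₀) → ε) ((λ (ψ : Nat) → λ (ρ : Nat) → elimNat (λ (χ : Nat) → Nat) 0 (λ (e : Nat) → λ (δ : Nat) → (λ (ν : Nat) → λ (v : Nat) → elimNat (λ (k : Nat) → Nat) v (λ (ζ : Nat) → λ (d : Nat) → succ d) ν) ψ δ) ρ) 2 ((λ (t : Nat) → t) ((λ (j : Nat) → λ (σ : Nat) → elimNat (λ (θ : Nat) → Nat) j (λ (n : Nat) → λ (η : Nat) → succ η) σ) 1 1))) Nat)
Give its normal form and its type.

normal form:
  vnil Nat
inferred type:
  Vec Nat 0
observation: the first redex contracted is a beta-redex; the normal form is reached in 3 normal-order steps.


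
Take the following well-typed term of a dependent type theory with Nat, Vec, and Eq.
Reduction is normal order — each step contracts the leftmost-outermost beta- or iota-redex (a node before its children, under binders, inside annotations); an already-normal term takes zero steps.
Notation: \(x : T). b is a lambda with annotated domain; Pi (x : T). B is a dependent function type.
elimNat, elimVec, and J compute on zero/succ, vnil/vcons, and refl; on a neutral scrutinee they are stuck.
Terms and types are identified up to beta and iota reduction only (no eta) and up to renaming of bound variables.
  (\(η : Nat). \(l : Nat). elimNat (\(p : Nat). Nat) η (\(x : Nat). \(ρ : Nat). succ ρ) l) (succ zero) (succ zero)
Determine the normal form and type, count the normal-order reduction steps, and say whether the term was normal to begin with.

reduced normal form:
  succ (succ zero)
the term's type:
  Nat
normal-order step count: 6
started in normal form: no
first contracted redex: a beta-redex


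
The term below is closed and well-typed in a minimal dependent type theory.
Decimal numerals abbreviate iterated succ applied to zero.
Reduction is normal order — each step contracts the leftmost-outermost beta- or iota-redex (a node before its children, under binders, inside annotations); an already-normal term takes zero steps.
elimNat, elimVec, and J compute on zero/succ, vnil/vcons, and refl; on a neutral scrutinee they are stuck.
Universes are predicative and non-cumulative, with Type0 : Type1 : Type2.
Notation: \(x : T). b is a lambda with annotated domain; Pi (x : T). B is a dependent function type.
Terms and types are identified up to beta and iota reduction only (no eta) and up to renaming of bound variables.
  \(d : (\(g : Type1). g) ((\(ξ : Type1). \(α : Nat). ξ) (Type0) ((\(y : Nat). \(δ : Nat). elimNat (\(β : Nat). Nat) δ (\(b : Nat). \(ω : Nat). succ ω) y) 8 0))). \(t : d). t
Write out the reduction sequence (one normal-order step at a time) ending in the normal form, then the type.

normal-order reduction sequence:
  \(d : (\(g : Type1). g) ((\(ξ : Type1). \(α : Nat). ξ) (Type0) ((\(y : Nat). \(δ : Nat). elimNat (\(β : Nat). Nat) δ (\(b : Nat). \(ω : Nat). succ ω) y) 8 0))). \(t : d). t
  ~> \(d : (\(g : Type1). \(ξ : Nat). g) (Type0) ((\(α : Nat). \(y : Nat). elimNat (\(δ : Nat). Nat) y (\(β : Nat). \(b : Nat). succ b) α) 8 0)). \(ω : d). ω
  ~> \(d : (\(g : Nat). Type0) ((\(ξ : Nat). \(α : Nat). elimNat (\(y : Nat). Nat) α (\(δ : Nat). \(β : Nat). succ β) ξ) 8 0)). \(b : d). b
  ~> \(d : Type0). \(g : d). g
inferred type:
  Pi (d : Type0). Pi (g : d). d


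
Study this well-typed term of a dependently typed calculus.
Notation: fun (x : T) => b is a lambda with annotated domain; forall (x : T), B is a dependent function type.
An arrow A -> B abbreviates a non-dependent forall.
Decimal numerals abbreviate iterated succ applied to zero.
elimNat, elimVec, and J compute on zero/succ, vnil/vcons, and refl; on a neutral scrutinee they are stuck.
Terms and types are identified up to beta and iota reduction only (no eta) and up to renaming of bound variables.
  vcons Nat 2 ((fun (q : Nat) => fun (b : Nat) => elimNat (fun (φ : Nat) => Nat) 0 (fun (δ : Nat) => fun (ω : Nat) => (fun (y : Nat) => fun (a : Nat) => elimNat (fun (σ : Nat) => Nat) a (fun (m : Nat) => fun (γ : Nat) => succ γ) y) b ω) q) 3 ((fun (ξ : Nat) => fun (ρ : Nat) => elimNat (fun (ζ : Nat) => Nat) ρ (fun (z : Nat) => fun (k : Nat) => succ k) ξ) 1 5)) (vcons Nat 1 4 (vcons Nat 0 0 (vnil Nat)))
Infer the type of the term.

inferred type:
  Vec Nat 3


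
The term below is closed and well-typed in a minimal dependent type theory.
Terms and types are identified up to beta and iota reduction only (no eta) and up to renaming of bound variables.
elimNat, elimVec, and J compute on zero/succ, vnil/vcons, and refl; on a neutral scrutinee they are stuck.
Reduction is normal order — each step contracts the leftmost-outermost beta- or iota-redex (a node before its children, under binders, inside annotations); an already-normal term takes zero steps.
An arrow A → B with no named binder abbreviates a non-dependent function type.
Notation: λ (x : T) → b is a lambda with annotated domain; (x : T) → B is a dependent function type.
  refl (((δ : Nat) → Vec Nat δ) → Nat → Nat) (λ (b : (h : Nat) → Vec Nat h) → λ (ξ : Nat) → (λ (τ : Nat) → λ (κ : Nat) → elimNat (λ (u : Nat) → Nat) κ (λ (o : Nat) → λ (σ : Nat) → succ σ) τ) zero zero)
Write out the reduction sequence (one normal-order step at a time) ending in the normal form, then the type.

normal-order reduction sequence:
  refl (((δ : Nat) → Vec Nat δ) → Nat → Nat) (λ (b : (h : Nat) → Vec Nat h) → λ (ξ : Nat) → (λ (τ : Nat) → λ (κ : Nat) → elimNat (λ (u : Nat) → Nat) κ (λ (o : Nat) → λ (σ : Nat) → succ σ) τ) zero zero)
  ~> refl (((δ : Nat) → Vec Nat δ) → Nat → Nat) (λ (b : (h : Nat) → Vec Nat h) → λ (ξ : Nat) → (λ (τ : Nat) → elimNat (λ (κ : Nat) → Nat) τ (λ (u : Nat) → λ (o : Nat) → succ o) zero) zero)
  ~> refl (((δ : Nat) → Vec Nat δ) → Nat → Nat) (λ (b : (h : Nat) → Vec Nat h) → λ (ξ : Nat) → elimNat (λ (τ : Nat) → Nat) zero (λ (κ : Nat) → λ (u : Nat) → succ u) zero)
  ~> refl (((δ : Nat) → Vec Nat δ) → Nat → Nat) (λ (b : (h : Nat) → Vec Nat h) → λ (ξ : Nat) → zero)
inferred type:
  Eq (((δ : Nat) → Vec Nat δ) → Nat → Nat) (λ (b : (h : Nat) → Vec Nat h) → λ (ξ : Nat) → zero) (λ (τ : (κ : Nat) → Vec Nat κ) → λ (u : Nat) → zero)


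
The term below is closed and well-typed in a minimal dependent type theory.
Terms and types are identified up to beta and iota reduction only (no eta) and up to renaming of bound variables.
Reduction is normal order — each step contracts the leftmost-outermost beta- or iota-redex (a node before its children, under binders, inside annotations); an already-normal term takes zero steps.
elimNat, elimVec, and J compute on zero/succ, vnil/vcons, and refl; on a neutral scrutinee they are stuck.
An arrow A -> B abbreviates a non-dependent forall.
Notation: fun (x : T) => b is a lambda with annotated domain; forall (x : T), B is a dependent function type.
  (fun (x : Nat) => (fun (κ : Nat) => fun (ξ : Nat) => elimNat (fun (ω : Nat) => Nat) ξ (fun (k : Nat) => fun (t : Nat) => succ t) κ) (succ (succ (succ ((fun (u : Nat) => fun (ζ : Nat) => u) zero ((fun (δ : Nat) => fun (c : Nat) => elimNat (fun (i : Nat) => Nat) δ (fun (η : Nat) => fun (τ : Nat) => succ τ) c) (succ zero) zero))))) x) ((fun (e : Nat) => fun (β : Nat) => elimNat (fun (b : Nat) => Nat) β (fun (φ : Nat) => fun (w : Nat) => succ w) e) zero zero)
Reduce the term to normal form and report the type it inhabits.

reduced normal form:
  succ (succ (succ zero))
the term's type:
  Nat
observation: reduction starts at a beta-redex, and 18 normal-order steps reach the normal form.


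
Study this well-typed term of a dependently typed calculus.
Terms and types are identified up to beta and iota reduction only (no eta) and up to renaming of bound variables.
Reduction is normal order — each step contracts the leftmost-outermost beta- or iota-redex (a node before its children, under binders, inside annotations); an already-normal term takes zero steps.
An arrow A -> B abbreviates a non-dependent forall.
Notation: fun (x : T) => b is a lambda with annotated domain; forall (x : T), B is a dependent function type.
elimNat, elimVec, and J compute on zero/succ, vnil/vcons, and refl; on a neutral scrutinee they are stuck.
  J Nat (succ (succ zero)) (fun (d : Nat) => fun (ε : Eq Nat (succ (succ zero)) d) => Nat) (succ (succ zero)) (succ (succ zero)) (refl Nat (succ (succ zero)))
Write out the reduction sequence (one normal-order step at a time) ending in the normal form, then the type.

normal-order reduction:
  J Nat (succ (succ zero)) (fun (d : Nat) => fun (ε : Eq Nat (succ (succ zero)) d) => Nat) (succ (succ zero)) (succ (succ zero)) (refl Nat (succ (succ zero)))
  ~> succ (succ zero)
type:
  Nat


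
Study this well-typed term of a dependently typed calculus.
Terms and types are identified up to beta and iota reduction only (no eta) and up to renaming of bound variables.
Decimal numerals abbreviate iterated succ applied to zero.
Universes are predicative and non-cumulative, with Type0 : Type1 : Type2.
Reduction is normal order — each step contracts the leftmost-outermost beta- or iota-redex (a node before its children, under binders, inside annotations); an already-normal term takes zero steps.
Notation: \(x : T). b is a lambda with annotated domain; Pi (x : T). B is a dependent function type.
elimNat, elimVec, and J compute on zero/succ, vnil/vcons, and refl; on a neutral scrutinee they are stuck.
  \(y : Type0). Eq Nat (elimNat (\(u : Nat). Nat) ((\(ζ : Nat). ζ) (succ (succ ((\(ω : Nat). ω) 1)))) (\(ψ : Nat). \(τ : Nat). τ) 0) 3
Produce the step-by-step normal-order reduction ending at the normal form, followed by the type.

reduction (normal order):
  \(y : Type0). Eq Nat (elimNat (\(u : Nat). Nat) ((\(ζ : Nat). ζ) (succ (succ ((\(ω : Nat). ω) 1)))) (\(ψ : Nat). \(τ : Nat). τ) 0) 3
  ~> \(y : Type0). Eq Nat ((\(u : Nat). u) (succ (succ ((\(ζ : Nat). ζ) 1)))) 3
  ~> \(y : Type0). Eq Nat (succ (succ ((\(u : Nat). u) 1))) 3
  ~> \(y : Type0). Eq Nat 3 3
inferred type:
  Pi (y : Type0). Type0


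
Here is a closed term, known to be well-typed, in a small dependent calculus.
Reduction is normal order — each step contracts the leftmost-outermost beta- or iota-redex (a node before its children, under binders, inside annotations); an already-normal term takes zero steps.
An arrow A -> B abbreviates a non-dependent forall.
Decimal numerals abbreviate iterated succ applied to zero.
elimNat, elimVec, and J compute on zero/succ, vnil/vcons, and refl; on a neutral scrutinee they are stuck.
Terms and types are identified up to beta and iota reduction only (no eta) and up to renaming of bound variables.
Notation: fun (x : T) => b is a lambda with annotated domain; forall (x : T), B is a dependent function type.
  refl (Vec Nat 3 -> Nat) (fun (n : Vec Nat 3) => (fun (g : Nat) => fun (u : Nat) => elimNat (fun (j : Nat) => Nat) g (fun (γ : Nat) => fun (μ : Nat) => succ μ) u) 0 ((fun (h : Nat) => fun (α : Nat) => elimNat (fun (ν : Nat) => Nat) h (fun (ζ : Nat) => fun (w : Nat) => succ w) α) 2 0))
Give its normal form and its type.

normal form:
  refl (Vec Nat 3 -> Nat) (fun (n : Vec Nat 3) => 2)
type:
  Eq (Vec Nat 3 -> Nat) (fun (n : Vec Nat 3) => 2) (fun (g : Vec Nat 3) => 2)
observation: contracting a beta-redex first, the term normalizes in 12 steps.


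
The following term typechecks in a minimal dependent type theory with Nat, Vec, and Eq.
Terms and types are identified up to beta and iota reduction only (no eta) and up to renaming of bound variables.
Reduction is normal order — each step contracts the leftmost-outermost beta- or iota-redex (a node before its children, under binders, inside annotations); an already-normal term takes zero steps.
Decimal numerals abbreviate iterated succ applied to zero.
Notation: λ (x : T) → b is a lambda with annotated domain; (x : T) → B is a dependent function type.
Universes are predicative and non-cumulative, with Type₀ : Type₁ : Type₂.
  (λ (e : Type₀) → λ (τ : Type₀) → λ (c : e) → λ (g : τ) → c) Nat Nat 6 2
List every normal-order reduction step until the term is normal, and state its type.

normal-order reduction sequence:
  (λ (e : Type₀) → λ (τ : Type₀) → λ (c : e) → λ (g : τ) → c) Nat Nat 6 2
  ~> (λ (e : Type₀) → λ (τ : Nat) → λ (c : e) → τ) Nat 6 2
  ~> (λ (e : Nat) → λ (τ : Nat) → e) 6 2
  ~> (λ (e : Nat) → 6) 2
  ~> 6
the term's type:
  Nat


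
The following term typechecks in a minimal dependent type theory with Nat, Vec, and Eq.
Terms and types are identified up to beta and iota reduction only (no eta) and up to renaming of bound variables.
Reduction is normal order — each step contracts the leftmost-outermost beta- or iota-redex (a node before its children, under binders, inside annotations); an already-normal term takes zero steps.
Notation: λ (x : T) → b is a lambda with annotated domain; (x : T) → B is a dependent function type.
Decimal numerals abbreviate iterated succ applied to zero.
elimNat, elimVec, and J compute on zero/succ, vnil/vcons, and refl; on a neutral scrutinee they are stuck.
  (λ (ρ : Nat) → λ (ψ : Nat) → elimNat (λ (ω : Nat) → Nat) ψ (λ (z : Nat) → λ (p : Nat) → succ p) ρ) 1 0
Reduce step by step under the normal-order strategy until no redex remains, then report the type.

reduction (normal order):
  (λ (ρ : Nat) → λ (ψ : Nat) → elimNat (λ (ω : Nat) → Nat) ψ (λ (z : Nat) → λ (p : Nat) → succ p) ρ) 1 0
  ~> (λ (ρ : Nat) → elimNat (λ (ψ : Nat) → Nat) ρ (λ (ω : Nat) → λ (z : Nat) → succ z) 1) 0
  ~> elimNat (λ (ρ : Nat) → Nat) 0 (λ (ψ : Nat) → λ (ω : Nat) → succ ω) 1
  ~> (λ (ρ : Nat) → λ (ψ : Nat) → succ ψ) 0 (elimNat (λ (ω : Nat) → Nat) 0 (λ (z : Nat) → λ (p : Nat) → succ p) 0)
  ~> (λ (ρ : Nat) → succ ρ) (elimNat (λ (ψ : Nat) → Nat) 0 (λ (ω : Nat) → λ (z : Nat) → succ z) 0)
  ~> succ (elimNat (λ (ρ : Nat) → Nat) 0 (λ (ψ : Nat) → λ (ω : Nat) → succ ω) 0)
  ~> 1
inferred type:
  Nat


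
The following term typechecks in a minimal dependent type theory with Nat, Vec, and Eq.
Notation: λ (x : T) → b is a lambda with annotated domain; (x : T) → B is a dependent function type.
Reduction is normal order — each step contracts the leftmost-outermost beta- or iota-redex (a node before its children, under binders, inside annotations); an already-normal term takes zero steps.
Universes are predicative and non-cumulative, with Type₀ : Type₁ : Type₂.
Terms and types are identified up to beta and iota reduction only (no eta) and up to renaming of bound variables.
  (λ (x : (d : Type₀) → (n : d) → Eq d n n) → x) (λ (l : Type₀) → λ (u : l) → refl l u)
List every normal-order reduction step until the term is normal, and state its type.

normal-order reduction:
  (λ (x : (d : Type₀) → (n : d) → Eq d n n) → x) (λ (l : Type₀) → λ (u : l) → refl l u)
  ~> λ (x : Type₀) → λ (d : x) → refl x d
type:
  (x : Type₀) → (d : x) → Eq x d d


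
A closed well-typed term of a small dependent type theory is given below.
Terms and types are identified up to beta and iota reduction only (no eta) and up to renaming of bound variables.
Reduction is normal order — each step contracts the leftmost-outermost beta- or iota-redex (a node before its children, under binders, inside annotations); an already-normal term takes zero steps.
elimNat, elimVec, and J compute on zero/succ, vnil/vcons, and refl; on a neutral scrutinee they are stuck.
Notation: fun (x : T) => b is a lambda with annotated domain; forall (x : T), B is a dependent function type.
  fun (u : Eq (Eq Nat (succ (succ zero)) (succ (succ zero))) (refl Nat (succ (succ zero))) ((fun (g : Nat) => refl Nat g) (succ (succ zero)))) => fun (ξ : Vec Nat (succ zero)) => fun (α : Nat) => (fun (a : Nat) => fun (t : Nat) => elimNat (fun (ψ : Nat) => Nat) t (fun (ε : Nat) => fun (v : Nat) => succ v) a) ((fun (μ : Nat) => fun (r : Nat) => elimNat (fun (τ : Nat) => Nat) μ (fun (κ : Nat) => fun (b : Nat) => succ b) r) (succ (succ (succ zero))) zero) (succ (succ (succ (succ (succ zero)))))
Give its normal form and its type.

resulting normal form:
  fun (u : Eq (Eq Nat (succ (succ zero)) (succ (succ zero))) (refl Nat (succ (succ zero))) (refl Nat (succ (succ zero)))) => fun (g : Vec Nat (succ zero)) => fun (ξ : Nat) => succ (succ (succ (succ (succ (succ (succ (succ zero)))))))
inferred type:
  forall (u : Eq (Eq Nat (succ (succ zero)) (succ (succ zero))) (refl Nat (succ (succ zero))) (refl Nat (succ (succ zero)))), forall (g : Vec Nat (succ zero)), forall (ξ : Nat), Nat
observation: 16 normal-order steps normalize the term, beginning with a beta-redex.


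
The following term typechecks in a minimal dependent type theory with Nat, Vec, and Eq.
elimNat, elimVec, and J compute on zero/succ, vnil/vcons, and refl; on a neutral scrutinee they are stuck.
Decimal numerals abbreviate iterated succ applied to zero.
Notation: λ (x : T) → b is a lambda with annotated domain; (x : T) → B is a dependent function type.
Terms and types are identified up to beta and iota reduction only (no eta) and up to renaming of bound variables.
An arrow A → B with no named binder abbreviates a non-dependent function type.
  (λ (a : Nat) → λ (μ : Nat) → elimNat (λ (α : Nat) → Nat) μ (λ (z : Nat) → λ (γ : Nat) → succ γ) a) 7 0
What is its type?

type:
  Nat


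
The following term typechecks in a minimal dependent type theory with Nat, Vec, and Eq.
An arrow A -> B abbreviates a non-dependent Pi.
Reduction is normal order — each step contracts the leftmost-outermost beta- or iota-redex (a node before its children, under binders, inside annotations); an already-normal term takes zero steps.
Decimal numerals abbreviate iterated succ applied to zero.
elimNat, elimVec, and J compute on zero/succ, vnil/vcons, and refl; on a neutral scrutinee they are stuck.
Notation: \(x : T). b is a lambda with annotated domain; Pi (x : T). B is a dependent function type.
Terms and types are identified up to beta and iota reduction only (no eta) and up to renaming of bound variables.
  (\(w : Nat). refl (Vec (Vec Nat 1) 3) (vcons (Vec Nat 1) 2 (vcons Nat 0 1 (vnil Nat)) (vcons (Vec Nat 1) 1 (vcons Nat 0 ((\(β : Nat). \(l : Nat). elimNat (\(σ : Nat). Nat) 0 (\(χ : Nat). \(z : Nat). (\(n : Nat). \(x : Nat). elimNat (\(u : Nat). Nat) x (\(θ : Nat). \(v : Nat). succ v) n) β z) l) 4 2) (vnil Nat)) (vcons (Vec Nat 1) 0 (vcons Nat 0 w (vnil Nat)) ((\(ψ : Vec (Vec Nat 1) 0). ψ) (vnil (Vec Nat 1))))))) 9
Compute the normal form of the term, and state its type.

normal form:
  refl (Vec (Vec Nat 1) 3) (vcons (Vec Nat 1) 2 (vcons Nat 0 1 (vnil Nat)) (vcons (Vec Nat 1) 1 (vcons Nat 0 8 (vnil Nat)) (vcons (Vec Nat 1) 0 (vcons Nat 0 9 (vnil Nat)) (vnil (Vec Nat 1)))))
inferred type:
  Eq (Vec (Vec Nat 1) 3) (vcons (Vec Nat 1) 2 (vcons Nat 0 1 (vnil Nat)) (vcons (Vec Nat 1) 1 (vcons Nat 0 8 (vnil Nat)) (vcons (Vec Nat 1) 0 (vcons Nat 0 9 (vnil Nat)) (vnil (Vec Nat 1))))) (vcons (Vec Nat 1) 2 (vcons Nat 0 1 (vnil Nat)) (vcons (Vec Nat 1) 1 (vcons Nat 0 8 (vnil Nat)) (vcons (Vec Nat 1) 0 (vcons Nat 0 9 (vnil Nat)) (vnil (Vec Nat 1)))))
observation: 41 normal-order steps normalize the term, beginning with a beta-redex.


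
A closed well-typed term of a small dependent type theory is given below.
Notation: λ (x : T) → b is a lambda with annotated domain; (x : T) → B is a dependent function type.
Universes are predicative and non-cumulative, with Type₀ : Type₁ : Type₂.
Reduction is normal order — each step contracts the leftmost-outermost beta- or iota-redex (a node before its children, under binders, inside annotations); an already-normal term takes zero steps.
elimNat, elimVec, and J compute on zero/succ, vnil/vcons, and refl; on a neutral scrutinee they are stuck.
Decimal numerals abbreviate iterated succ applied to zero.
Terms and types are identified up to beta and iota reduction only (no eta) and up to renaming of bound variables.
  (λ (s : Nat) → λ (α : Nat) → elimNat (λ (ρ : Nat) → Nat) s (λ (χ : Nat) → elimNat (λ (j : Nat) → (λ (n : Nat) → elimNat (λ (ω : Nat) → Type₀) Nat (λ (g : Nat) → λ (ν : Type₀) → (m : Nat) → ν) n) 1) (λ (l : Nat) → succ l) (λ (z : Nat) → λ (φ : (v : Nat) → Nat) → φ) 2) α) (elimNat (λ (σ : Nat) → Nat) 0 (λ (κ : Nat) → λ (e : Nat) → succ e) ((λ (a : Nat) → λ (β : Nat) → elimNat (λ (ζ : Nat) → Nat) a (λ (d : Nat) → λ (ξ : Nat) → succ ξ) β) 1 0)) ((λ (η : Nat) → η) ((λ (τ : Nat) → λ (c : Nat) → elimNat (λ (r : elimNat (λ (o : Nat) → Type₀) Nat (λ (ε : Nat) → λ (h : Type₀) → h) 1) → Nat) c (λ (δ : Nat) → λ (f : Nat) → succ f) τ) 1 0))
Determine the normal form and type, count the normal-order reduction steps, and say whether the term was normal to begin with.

resulting normal form:
  2
the term's type:
  Nat
reduction steps (normal order): 27
started in normal form: no
first contracted redex: a beta-redex


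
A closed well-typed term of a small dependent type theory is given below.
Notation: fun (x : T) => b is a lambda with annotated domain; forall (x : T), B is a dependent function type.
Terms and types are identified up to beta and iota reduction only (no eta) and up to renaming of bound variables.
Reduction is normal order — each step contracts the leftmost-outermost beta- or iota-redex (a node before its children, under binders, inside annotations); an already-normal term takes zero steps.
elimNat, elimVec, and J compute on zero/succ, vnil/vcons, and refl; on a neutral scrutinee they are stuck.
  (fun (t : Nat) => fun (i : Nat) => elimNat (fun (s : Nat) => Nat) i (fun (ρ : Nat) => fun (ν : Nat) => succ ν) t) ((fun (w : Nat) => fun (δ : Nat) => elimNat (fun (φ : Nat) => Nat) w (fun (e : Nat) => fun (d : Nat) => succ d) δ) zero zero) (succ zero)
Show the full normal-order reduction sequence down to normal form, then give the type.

normal-order reduction sequence:
  (fun (t : Nat) => fun (i : Nat) => elimNat (fun (s : Nat) => Nat) i (fun (ρ : Nat) => fun (ν : Nat) => succ ν) t) ((fun (w : Nat) => fun (δ : Nat) => elimNat (fun (φ : Nat) => Nat) w (fun (e : Nat) => fun (d : Nat) => succ d) δ) zero zero) (succ zero)
  ~> (fun (t : Nat) => elimNat (fun (i : Nat) => Nat) t (fun (s : Nat) => fun (ρ : Nat) => succ ρ) ((fun (ν : Nat) => fun (w : Nat) => elimNat (fun (δ : Nat) => Nat) ν (fun (φ : Nat) => fun (e : Nat) => succ e) w) zero zero)) (succ zero)
  ~> elimNat (fun (t : Nat) => Nat) (succ zero) (fun (i : Nat) => fun (s : Nat) => succ s) ((fun (ρ : Nat) => fun (ν : Nat) => elimNat (fun (w : Nat) => Nat) ρ (fun (δ : Nat) => fun (φ : Nat) => succ φ) ν) zero zero)
  ~> elimNat (fun (t : Nat) => Nat) (succ zero) (fun (i : Nat) => fun (s : Nat) => succ s) ((fun (ρ : Nat) => elimNat (fun (ν : Nat) => Nat) zero (fun (w : Nat) => fun (δ : Nat) => succ δ) ρ) zero)
  ~> elimNat (fun (t : Nat) => Nat) (succ zero) (fun (i : Nat) => fun (s : Nat) => succ s) (elimNat (fun (ρ : Nat) => Nat) zero (fun (ν : Nat) => fun (w : Nat) => succ w) zero)
  ~> elimNat (fun (t : Nat) => Nat) (succ zero) (fun (i : Nat) => fun (s : Nat) => succ s) zero
  ~> succ zero
type:
  Nat


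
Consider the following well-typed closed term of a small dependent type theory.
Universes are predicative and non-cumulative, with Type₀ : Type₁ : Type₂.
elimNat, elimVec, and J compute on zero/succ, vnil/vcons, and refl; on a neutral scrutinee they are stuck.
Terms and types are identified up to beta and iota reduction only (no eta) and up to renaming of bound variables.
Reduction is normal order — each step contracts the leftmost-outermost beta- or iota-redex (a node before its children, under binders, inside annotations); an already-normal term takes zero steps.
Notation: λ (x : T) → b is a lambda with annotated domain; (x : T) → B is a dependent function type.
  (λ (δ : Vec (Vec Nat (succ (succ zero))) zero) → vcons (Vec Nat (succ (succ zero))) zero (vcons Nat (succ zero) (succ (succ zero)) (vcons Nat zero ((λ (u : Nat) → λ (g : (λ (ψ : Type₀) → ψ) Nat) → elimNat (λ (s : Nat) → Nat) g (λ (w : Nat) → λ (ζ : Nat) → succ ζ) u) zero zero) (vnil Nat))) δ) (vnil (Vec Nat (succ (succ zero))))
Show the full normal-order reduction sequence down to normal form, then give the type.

normal-order reduction sequence:
  (λ (δ : Vec (Vec Nat (succ (succ zero))) zero) → vcons (Vec Nat (succ (succ zero))) zero (vcons Nat (succ zero) (succ (succ zero)) (vcons Nat zero ((λ (u : Nat) → λ (g : (λ (ψ : Type₀) → ψ) Nat) → elimNat (λ (s : Nat) → Nat) g (λ (w : Nat) → λ (ζ : Nat) → succ ζ) u) zero zero) (vnil Nat))) δ) (vnil (Vec Nat (succ (succ zero))))
  ~> vcons (Vec Nat (succ (succ zero))) zero (vcons Nat (succ zero) (succ (succ zero)) (vcons Nat zero ((λ (δ : Nat) → λ (u : (λ (g : Type₀) → g) Nat) → elimNat (λ (ψ : Nat) → Nat) u (λ (s : Nat) → λ (w : Nat) → succ w) δ) zero zero) (vnil Nat))) (vnil (Vec Nat (succ (succ zero))))
  ~> vcons (Vec Nat (succ (succ zero))) zero (vcons Nat (succ zero) (succ (succ zero)) (vcons Nat zero ((λ (δ : (λ (u : Type₀) → u) Nat) → elimNat (λ (g : Nat) → Nat) δ (λ (ψ : Nat) → λ (s : Nat) → succ s) zero) zero) (vnil Nat))) (vnil (Vec Nat (succ (succ zero))))
  ~> vcons (Vec Nat (succ (succ zero))) zero (vcons Nat (succ zero) (succ (succ zero)) (vcons Nat zero (elimNat (λ (δ : Nat) → Nat) zero (λ (u : Nat) → λ (g : Nat) → succ g) zero) (vnil Nat))) (vnil (Vec Nat (succ (succ zero))))
  ~> vcons (Vec Nat (succ (succ zero))) zero (vcons Nat (succ zero) (succ (succ zero)) (vcons Nat zero zero (vnil Nat))) (vnil (Vec Nat (succ (succ zero))))
type:
  Vec (Vec Nat (succ (succ zero))) (succ zero)


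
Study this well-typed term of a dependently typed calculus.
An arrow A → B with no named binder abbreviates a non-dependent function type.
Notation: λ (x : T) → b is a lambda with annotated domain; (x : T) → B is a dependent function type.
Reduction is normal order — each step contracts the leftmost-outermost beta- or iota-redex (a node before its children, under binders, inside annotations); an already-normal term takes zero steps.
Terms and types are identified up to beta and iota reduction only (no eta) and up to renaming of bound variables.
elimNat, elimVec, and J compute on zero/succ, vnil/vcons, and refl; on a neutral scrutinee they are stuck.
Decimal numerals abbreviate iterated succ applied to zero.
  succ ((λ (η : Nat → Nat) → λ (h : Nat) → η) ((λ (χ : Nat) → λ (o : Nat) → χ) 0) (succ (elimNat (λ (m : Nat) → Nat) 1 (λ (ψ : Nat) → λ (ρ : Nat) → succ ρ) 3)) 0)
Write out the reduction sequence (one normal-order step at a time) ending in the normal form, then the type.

normal-order reduction:
  succ ((λ (η : Nat → Nat) → λ (h : Nat) → η) ((λ (χ : Nat) → λ (o : Nat) → χ) 0) (succ (elimNat (λ (m : Nat) → Nat) 1 (λ (ψ : Nat) → λ (ρ : Nat) → succ ρ) 3)) 0)
  ~> succ ((λ (η : Nat) → (λ (h : Nat) → λ (χ : Nat) → h) 0) (succ (elimNat (λ (o : Nat) → Nat) 1 (λ (m : Nat) → λ (ψ : Nat) → succ ψ) 3)) 0)
  ~> succ ((λ (η : Nat) → λ (h : Nat) → η) 0 0)
  ~> succ ((λ (η : Nat) → 0) 0)
  ~> 1
the term's type:
  Nat


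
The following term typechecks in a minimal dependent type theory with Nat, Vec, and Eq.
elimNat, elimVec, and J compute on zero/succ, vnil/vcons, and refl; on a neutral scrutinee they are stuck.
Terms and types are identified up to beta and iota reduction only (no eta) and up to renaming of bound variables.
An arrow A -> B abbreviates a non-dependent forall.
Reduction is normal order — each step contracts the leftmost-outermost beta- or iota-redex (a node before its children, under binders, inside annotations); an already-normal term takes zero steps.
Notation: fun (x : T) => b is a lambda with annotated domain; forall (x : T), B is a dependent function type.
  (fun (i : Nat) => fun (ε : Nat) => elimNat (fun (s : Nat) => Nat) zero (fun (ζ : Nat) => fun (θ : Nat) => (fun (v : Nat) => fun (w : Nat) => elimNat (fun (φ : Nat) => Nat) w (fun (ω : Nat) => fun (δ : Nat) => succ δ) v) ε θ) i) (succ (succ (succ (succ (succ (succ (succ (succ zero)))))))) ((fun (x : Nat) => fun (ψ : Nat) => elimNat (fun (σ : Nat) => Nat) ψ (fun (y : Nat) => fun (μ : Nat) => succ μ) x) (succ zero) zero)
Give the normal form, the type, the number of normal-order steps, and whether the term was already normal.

resulting normal form:
  succ (succ (succ (succ (succ (succ (succ (succ zero)))))))
type:
  Nat
reduction steps (normal order): 123
started in normal form: no
first redex: a beta-redex


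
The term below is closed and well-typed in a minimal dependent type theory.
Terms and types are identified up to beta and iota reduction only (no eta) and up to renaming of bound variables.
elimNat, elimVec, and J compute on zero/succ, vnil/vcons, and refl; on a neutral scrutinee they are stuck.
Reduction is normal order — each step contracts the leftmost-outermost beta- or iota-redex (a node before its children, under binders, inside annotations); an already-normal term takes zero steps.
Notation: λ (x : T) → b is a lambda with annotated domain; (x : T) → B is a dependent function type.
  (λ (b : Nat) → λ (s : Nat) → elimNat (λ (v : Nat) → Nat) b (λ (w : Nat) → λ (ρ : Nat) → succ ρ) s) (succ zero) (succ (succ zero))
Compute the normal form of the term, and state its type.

resulting normal form:
  succ (succ (succ zero))
type:
  Nat


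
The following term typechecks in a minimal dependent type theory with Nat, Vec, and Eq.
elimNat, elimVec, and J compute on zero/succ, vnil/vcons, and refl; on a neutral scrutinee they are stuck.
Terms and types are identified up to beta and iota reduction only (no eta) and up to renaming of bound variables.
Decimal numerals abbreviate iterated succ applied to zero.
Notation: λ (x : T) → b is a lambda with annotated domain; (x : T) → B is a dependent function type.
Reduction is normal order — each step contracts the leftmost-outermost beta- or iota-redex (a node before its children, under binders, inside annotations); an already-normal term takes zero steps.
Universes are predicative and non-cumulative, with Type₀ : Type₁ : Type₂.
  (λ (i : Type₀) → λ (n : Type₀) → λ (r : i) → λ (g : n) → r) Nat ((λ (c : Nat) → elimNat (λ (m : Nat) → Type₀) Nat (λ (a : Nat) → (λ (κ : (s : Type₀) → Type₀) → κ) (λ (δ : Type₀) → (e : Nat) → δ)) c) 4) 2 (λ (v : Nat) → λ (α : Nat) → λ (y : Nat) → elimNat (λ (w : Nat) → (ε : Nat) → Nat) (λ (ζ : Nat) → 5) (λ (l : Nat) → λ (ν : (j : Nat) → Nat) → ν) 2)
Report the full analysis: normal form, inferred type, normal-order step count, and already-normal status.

normal form:
  2
type:
  Nat
normal-order step count: 4
already normal: no
first redex: a beta-redex


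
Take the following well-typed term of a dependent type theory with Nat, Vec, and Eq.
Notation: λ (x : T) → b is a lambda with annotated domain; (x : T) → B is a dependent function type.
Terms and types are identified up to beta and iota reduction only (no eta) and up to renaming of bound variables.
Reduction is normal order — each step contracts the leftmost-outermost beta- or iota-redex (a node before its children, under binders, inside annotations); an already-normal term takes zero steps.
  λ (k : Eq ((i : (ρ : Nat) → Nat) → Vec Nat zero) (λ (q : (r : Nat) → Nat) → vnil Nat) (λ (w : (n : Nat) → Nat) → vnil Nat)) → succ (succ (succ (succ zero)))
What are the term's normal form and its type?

reduced normal form:
  λ (k : Eq ((i : (ρ : Nat) → Nat) → Vec Nat zero) (λ (q : (r : Nat) → Nat) → vnil Nat) (λ (w : (n : Nat) → Nat) → vnil Nat)) → succ (succ (succ (succ zero)))
the term's type:
  (k : Eq ((i : (ρ : Nat) → Nat) → Vec Nat zero) (λ (q : (r : Nat) → Nat) → vnil Nat) (λ (w : (n : Nat) → Nat) → vnil Nat)) → Nat


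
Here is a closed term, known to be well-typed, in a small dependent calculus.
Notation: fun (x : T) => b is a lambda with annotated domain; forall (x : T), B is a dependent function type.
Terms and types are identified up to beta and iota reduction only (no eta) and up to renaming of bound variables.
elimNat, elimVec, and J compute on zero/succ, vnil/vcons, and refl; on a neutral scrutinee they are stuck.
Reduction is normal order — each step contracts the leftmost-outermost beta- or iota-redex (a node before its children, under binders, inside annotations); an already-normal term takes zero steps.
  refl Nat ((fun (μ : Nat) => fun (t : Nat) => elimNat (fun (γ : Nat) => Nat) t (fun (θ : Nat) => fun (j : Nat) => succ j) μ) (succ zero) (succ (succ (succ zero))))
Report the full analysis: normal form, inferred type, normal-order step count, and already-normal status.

reduced normal form:
  refl Nat (succ (succ (succ (succ zero))))
the term's type:
  Eq Nat (succ (succ (succ (succ zero)))) (succ (succ (succ (succ zero))))
normal-order step count: 6
already normal: no
first redex: a beta-redex


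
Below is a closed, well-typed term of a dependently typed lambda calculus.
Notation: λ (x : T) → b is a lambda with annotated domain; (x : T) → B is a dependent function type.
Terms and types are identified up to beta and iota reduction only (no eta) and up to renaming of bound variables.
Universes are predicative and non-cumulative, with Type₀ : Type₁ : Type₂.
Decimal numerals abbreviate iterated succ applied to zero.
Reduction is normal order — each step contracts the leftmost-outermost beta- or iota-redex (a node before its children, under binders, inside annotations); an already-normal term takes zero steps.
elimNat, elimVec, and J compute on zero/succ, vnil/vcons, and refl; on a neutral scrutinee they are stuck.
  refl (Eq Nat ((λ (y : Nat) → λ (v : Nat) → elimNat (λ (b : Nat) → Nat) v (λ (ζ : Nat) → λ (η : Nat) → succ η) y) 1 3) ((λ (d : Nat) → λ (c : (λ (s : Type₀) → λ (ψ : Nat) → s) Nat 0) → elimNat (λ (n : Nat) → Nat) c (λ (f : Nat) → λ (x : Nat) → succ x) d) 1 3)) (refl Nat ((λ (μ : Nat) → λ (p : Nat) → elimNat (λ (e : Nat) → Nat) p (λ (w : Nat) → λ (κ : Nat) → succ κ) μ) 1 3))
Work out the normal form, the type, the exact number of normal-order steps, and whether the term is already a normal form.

normal form:
  refl (Eq Nat 4 4) (refl Nat 4)
type:
  Eq (Eq Nat 4 4) (refl Nat 4) (refl Nat 4)
steps to reach normal form (normal order): 18
already normal: no
first redex: a beta-redex


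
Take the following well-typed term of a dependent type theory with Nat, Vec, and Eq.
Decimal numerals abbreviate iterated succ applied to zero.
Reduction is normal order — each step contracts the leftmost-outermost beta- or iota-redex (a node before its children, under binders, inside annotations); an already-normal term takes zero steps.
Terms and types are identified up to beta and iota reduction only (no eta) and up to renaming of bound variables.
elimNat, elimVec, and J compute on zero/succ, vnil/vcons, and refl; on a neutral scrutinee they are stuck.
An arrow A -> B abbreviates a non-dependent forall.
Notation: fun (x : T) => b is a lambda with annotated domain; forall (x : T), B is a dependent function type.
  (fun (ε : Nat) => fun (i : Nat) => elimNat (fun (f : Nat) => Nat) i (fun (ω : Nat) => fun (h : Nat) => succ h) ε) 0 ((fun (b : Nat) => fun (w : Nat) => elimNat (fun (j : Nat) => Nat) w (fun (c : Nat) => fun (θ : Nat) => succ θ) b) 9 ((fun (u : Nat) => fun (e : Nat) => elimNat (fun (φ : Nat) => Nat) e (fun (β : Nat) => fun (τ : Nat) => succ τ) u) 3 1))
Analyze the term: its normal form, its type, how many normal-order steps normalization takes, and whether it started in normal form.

normal form:
  13
type:
  Nat
steps to reach normal form (normal order): 45
started in normal form: no
first redex: a beta-redex


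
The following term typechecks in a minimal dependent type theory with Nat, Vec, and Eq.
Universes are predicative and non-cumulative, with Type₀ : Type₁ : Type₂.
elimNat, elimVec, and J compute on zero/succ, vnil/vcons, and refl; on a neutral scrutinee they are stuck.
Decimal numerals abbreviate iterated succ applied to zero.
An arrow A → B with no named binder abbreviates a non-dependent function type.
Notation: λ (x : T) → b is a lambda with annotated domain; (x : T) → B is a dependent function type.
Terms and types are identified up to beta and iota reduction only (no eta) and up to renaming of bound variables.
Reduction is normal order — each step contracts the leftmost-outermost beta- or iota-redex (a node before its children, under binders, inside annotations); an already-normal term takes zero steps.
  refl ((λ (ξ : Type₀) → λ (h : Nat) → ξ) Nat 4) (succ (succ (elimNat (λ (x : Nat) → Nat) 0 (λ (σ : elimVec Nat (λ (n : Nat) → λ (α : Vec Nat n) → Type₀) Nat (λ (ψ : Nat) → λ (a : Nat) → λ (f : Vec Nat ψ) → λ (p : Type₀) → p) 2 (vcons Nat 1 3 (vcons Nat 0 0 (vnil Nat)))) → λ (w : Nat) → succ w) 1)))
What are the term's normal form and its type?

normal form:
  refl Nat 3
type:
  Eq Nat 3 3
observation: normalization takes exactly 6 steps under the normal-order strategy.


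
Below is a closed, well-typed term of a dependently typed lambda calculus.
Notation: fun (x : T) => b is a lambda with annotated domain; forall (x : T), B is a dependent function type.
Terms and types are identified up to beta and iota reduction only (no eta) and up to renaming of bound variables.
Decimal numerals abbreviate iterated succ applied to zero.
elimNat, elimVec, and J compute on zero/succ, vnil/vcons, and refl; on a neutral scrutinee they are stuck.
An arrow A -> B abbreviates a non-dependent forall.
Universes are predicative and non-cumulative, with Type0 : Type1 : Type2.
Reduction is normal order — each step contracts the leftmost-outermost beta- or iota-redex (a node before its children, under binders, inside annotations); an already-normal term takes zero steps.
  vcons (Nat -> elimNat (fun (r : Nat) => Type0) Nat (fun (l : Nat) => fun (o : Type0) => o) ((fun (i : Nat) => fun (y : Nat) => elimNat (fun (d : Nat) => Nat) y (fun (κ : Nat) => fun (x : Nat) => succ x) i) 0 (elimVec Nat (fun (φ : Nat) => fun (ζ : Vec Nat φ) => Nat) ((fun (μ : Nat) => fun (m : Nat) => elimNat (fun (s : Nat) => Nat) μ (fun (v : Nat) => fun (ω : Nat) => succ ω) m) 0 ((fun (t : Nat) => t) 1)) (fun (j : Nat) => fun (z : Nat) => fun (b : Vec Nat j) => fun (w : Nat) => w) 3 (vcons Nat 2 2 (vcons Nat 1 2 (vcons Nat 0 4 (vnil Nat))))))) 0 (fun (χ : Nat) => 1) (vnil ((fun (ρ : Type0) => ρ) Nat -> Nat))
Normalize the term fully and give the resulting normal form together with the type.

reduced normal form:
  vcons (Nat -> Nat) 0 (fun (r : Nat) => 1) (vnil (Nat -> Nat))
type:
  Vec (Nat -> Nat) 1
observation: contracting a beta-redex first, the term normalizes in 31 steps.


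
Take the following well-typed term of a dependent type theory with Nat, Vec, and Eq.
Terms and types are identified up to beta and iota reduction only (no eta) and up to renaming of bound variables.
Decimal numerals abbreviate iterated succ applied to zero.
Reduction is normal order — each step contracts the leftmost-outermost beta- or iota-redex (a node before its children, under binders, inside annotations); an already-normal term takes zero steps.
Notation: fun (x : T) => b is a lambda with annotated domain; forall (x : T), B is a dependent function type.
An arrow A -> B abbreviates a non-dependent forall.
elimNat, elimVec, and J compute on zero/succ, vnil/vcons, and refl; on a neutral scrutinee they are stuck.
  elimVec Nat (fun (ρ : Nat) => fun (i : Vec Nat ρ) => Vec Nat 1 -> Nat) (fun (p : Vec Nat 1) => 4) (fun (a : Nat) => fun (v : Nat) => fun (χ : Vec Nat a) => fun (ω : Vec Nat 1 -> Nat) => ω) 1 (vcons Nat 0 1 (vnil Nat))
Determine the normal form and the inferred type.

normal form:
  fun (ρ : Vec Nat 1) => 4
inferred type:
  Vec Nat 1 -> Nat
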